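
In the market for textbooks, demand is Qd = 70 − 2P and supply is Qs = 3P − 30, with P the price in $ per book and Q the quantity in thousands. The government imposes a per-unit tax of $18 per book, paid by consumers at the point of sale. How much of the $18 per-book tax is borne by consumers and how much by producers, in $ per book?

Consumers bear $10.8 per book; producers bear $7.2 per book.

Without the tax, 70 − 2P = 3P − 30 gives 5P = 100, so P* = $20 and Q* = 30.
With the tax collected from consumers, demand (in seller-price terms) shifts: Qd = 70 − 2(P + 18).
Solving gives Q = 8.4 with consumers paying $30.8 and producers receiving $12.8 (the $18 wedge).
Burden on consumers: $10.8; on producers: $7.2. (They sum to $18.)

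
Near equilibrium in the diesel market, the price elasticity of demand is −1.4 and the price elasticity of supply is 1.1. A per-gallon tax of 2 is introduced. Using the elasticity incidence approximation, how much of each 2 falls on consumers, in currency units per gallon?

Incidence ratio: consumers' share ≈ εs / (εs + |εd|) = 1.1 / (1.1 + 1.4) = 0.44.
So consumers bear ≈ 0.44 × 2 = 0.88; suppliers bear 1.12.

Consumers bear ≈ 0.88 per gallon.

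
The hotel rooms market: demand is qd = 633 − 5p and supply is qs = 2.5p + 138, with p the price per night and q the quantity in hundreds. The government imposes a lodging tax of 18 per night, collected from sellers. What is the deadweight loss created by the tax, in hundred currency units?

Before the tax: set 633 − 5p = 2.5p + 138 → p* = 66, q* = 303.
With the tax collected from sellers, supply shifts: qs = 2.5(p − 18) + 138.
Solving gives q = 273 with consumers paying 72 and sellers receiving 54 (the 18 wedge).
Quantity falls by |ΔQ| = |303 − 273| = 30.
DWL = ½ · t · |ΔQ| = ½ · 18 · 30 = 270.

Deadweight loss = 270 hundred.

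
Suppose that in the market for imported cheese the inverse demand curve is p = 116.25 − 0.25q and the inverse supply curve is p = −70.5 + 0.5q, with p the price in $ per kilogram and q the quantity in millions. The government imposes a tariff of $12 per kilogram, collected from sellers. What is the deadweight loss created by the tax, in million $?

Deadweight loss = $96 million.

Inverting to q(p) form: qd = 465 − 4p; qs = 2p + 141.
Without the tax, 465 − 4p = 2p + 141 gives 6p = 324, so p* = $54 and q* = 249.
With the tax collected from sellers, supply shifts: qs = 2(p − 12) + 141.
New equilibrium: consumers pay $58, sellers receive $46, q = 233. (Wedge: pb − ps = 12.)
Quantity falls by |ΔQ| = |249 − 233| = 16.
DWL = ½ · t · |ΔQ| = ½ · 12 · 16 = $96.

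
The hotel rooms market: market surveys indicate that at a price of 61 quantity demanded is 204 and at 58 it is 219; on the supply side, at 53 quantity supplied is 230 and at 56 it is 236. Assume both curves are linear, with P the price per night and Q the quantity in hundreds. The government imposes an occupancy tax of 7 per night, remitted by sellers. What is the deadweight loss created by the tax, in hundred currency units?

Deadweight loss = 35 hundred.

Demand slope: (219 − 204)/(58 − 61) = -5, so Qd = 509 − 5P.
Supply slope: (236 − 230)/(56 − 53) = 2, so Qs = 2P + 124.
Without the tax, 509 − 5P = 2P + 124 gives 7P = 385, so P* = 55 and Q* = 234.
With the tax collected from sellers, supply shifts: Qs = 2(P − 7) + 124.
Solving gives Q = 224 with consumers paying 57 and sellers receiving 50 (the 7 wedge).
Quantity falls by |ΔQ| = |234 − 224| = 10.
DWL = ½ · t · |ΔQ| = ½ · 7 · 10 = 35.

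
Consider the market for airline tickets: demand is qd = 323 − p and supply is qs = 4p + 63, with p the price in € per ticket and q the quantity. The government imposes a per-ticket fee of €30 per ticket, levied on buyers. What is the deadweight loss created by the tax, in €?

Without the tax, 323 − p = 4p + 63 gives 5p = 260, so p* = €52 and q* = 271.
With the tax collected from buyers, demand (in seller-price terms) shifts: qd = 323 − (p + 30).
Solving gives q = 247 with buyers paying €76 and producers receiving €46 (the €30 wedge).
Quantity falls by |ΔQ| = |271 − 247| = 24.
DWL = ½ · t · |ΔQ| = ½ · 30 · 24 = €360.

Deadweight loss = €360.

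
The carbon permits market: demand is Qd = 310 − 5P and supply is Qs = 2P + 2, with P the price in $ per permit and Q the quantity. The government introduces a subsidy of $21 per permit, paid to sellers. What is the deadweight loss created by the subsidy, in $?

Deadweight loss = $315.

Without the subsidy, 310 − 5P = 2P + 2 gives 7P = 308, so P* = $44 and Q* = 90.
With a per-unit subsidy paid to sellers, each receives P + 21 per unit sold, so supply becomes Qs = 2(P + 21) + 2.
New equilibrium: consumers pay $38, sellers receive $59, Q = 120. (Wedge: Pb − Ps = −21.)
Quantity rises by |ΔQ| = |90 − 120| = 30.
DWL = ½ · t · |ΔQ| = ½ · 21 · 30 = $315.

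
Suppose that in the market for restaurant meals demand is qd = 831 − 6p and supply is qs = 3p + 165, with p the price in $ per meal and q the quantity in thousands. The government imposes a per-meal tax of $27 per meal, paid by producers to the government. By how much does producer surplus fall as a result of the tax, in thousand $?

Without the tax, 831 − 6p = 3p + 165 gives 9p = 666, so p* = $74 and q* = 387.
With the tax collected from producers, supply shifts: qs = 3(p − 27) + 165.
New equilibrium: buyers pay $83, producers receive $56, q = 333. (Wedge: pb − ps = 27.)
ΔPS is the trapezoid between Q = 333 and Q = 387 of height $18: ½ · (387 + 333) · 18 = $6480.

Producer surplus falls by $6480 thousand.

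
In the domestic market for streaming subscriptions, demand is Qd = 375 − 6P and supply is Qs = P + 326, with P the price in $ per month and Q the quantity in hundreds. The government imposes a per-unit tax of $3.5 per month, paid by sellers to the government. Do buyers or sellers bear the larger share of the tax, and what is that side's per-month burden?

Sellers bear the larger share: $3 per month.

Before the tax: set 375 − 6P = P + 326 → P* = $7, Q* = 333.
With the tax collected from sellers, supply shifts: Qs = (P − 3.5) + 326.
Solving gives Q = 330 with buyers paying $7.5 and sellers receiving $4 (the $3.5 wedge).
Per-month burden: buyers $0.5, sellers $3.
Sellers take the larger share because supply is less price-elastic here (demand slope 6 vs supply slope 1).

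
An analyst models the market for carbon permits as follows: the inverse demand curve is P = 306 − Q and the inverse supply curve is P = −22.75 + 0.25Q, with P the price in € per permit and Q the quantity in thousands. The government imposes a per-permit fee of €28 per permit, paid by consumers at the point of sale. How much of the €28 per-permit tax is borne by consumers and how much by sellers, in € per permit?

Rewrite in direct form: Qd = 306 − P and Qs = 4P + 91.
Before the tax: set 306 − P = 4P + 91 → P* = €43, Q* = 263.
With the tax collected from consumers, demand (in seller-price terms) shifts: Qd = 306 − (P + 28).
Solving gives Q = 240.6 with consumers paying €65.4 and sellers receiving €37.4 (the €28 wedge).
Burden on consumers: €22.4; on sellers: €5.6. (They sum to €28.)

Consumers bear €22.4 per permit; sellers bear €5.6 per permit.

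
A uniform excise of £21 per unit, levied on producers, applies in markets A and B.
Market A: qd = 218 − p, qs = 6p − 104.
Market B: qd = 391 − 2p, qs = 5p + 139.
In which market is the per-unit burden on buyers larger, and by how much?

Market A, by £3.

Market A: pre-tax p* = £46, q* = 172; post-tax q = 154; per-unit burden on buyers = £18.
Market B: pre-tax p* = £36, q* = 319; post-tax q = 289; per-unit burden on buyers = £15.
Difference: £18 vs £15 → market A is larger by £3.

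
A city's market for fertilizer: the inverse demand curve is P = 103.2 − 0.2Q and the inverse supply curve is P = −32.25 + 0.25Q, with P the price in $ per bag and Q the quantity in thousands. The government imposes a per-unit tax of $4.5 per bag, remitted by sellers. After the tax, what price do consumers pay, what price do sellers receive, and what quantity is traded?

Consumers pay $45; sellers receive $40.5; quantity = 291.

Rewrite in direct form: Qd = 516 − 5P and Qs = 4P + 129.
Before the tax: set 516 − 5P = 4P + 129 → P* = $43, Q* = 301.
With the tax collected from sellers, supply shifts: Qs = 4(P − 4.5) + 129.
Solving gives Q = 291 with consumers paying $45 and sellers receiving $40.5 (the $4.5 wedge).
The less price-elastic side of the market bears the larger share of a per-unit tax.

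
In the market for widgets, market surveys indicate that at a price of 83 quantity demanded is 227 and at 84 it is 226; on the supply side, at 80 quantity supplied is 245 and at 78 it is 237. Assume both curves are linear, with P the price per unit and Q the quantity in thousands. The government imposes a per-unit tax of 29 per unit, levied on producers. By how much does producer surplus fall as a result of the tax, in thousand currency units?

Demand slope: (226 − 227)/(84 − 83) = -1, so Qd = 310 − P.
Supply slope: (237 − 245)/(78 − 80) = 4, so Qs = 4P − 75.
Before the tax: set 310 − P = 4P − 75 → P* = 77, Q* = 233.
With the tax collected from producers, supply shifts: Qs = 4(P − 29) − 75.
Solving gives Q = 209.8 with consumers paying 100.2 and producers receiving 71.2 (the 29 wedge).
ΔPS is the trapezoid between Q = 209.8 and Q = 233 of height 5.8: ½ · (233 + 209.8) · 5.8 = 1284.12.

Producer surplus falls by 1284.12 thousand.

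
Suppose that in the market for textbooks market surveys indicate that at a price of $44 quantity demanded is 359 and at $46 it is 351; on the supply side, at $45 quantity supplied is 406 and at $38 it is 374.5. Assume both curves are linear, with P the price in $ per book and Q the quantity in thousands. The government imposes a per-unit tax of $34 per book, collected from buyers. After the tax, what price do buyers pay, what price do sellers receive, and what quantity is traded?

Buyers pay $57; sellers receive $23; quantity = 307.

Demand slope: (351 − 359)/(46 − 44) = -4, so Qd = 535 − 4P.
Supply slope: (374.5 − 406)/(38 − 45) = 4.5, so Qs = 4.5P + 203.5.
Without the tax, 535 − 4P = 4.5P + 203.5 gives 8.5P = 331.5, so P* = $39 and Q* = 379.
With the tax collected from buyers, demand (in seller-price terms) shifts: Qd = 535 − 4(P + 34).
Solving gives Q = 307 with buyers paying $57 and sellers receiving $23 (the $34 wedge).
The less price-elastic side of the market bears the larger share of a per-unit tax.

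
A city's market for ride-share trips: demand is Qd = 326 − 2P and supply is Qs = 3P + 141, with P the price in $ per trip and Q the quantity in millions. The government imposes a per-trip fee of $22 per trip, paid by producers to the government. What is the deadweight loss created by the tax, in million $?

Deadweight loss = $290.4 million.

Before the tax: set 326 − 2P = 3P + 141 → P* = $37, Q* = 252.
With the tax collected from producers, supply shifts: Qs = 3(P − 22) + 141.
New equilibrium: consumers pay $50.2, producers receive $28.2, Q = 225.6. (Wedge: Pb − Ps = 22.)
Quantity falls by |ΔQ| = |252 − 225.6| = 26.4.
DWL = ½ · t · |ΔQ| = ½ · 22 · 26.4 = $290.4.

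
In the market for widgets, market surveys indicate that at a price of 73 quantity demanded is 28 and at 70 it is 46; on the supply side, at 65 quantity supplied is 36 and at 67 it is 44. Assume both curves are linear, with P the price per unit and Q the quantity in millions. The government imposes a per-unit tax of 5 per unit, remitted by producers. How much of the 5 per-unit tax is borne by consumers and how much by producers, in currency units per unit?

Consumers bear 2 per unit; producers bear 3 per unit.

Demand slope: (46 − 28)/(70 − 73) = -6, so Qd = 466 − 6P.
Supply slope: (44 − 36)/(67 − 65) = 4, so Qs = 4P − 224.
Before the tax: set 466 − 6P = 4P − 224 → P* = 69, Q* = 52.
With the tax collected from producers, supply shifts: Qs = 4(P − 5) − 224.
Solving gives Q = 40 with consumers paying 71 and producers receiving 66 (the 5 wedge).
Burden on consumers: 2; on producers: 3. (They sum to 5.)
The less price-elastic side of the market bears the larger share of a per-unit tax.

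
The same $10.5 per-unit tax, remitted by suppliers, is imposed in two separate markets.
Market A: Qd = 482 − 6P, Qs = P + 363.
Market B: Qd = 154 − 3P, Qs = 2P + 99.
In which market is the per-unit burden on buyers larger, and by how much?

Market B, by $2.7.

Market A: pre-tax P* = $17, Q* = 380; post-tax Q = 371; per-unit burden on buyers = $1.5.
Market B: pre-tax P* = $11, Q* = 121; post-tax Q = 108.4; per-unit burden on buyers = $4.2.
Difference: $1.5 vs $4.2 → market B is larger by $2.7.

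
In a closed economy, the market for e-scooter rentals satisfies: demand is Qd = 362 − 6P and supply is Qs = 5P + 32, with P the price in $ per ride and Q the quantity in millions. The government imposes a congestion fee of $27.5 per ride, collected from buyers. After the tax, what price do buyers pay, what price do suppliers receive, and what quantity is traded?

Buyers pay $42.5; suppliers receive $15; quantity = 107.

Without the tax, 362 − 6P = 5P + 32 gives 11P = 330, so P* = $30 and Q* = 182.
With the tax collected from buyers, demand (in seller-price terms) shifts: Qd = 362 − 6(P + 27.5).
New equilibrium: buyers pay $42.5, suppliers receive $15, Q = 107. (Wedge: Pb − Ps = 27.5.)
The less price-elastic side of the market bears the larger share of a per-unit tax.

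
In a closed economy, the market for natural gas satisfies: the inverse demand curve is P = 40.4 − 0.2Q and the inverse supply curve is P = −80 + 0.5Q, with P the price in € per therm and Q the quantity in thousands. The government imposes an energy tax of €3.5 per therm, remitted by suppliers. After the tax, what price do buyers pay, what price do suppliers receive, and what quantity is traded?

Rewrite in direct form: Qd = 202 − 5P and Qs = 2P + 160.
Without the tax, 202 − 5P = 2P + 160 gives 7P = 42, so P* = €6 and Q* = 172.
With the tax collected from suppliers, supply shifts: Qs = 2(P − 3.5) + 160.
Solving gives Q = 167 with buyers paying €7 and suppliers receiving €3.5 (the €3.5 wedge).

Buyers pay €7; suppliers receive €3.5; quantity = 167.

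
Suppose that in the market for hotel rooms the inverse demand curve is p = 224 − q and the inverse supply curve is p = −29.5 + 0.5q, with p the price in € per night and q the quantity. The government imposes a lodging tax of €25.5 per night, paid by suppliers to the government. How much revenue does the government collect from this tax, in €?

Tax revenue = €3876.

Rewrite in direct form: qd = 224 − p and qs = 2p + 59.
Before the tax: set 224 − p = 2p + 59 → p* = €55, q* = 169.
With the tax collected from suppliers, supply shifts: qs = 2(p − 25.5) + 59.
New equilibrium: consumers pay €72, suppliers receive €46.5, q = 152. (Wedge: pb − ps = 25.5.)
Revenue = t · Q = 25.5 · 152 = €3876.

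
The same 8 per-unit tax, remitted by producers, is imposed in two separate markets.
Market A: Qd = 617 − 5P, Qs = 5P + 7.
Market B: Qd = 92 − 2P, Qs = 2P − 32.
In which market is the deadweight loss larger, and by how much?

Market A: pre-tax P* = 61, Q* = 312; post-tax Q = 292; deadweight loss = 80.
Market B: pre-tax P* = 31, Q* = 30; post-tax Q = 22; deadweight loss = 32.
Difference: 80 vs 32 → market A is larger by 48.

Market A, by 48.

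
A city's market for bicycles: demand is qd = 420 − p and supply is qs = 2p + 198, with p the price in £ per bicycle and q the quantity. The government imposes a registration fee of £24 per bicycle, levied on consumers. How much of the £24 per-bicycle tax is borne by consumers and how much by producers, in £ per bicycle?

Consumers bear £16 per bicycle; producers bear £8 per bicycle.

Without the tax, 420 − p = 2p + 198 gives 3p = 222, so p* = £74 and q* = 346.
With the tax collected from consumers, demand (in seller-price terms) shifts: qd = 420 − (p + 24).
New equilibrium: consumers pay £90, producers receive £66, q = 330. (Wedge: pb − ps = 24.)
Burden on consumers: £16; on producers: £8. (They sum to £24.)
The less price-elastic side of the market bears the larger share of a per-unit tax.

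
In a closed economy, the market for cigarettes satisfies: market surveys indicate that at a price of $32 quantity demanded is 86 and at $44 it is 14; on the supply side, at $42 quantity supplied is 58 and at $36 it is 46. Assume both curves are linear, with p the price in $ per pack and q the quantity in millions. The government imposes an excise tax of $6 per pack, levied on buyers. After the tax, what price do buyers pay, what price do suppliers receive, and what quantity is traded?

Buyers pay $39.5; suppliers receive $33.5; quantity = 41.

Demand slope: (14 − 86)/(44 − 32) = -6, so qd = 278 − 6p.
Supply slope: (46 − 58)/(36 − 42) = 2, so qs = 2p − 26.
Without the tax, 278 − 6p = 2p − 26 gives 8p = 304, so p* = $38 and q* = 50.
With the tax collected from buyers, demand (in seller-price terms) shifts: qd = 278 − 6(p + 6).
New equilibrium: buyers pay $39.5, suppliers receive $33.5, q = 41. (Wedge: pb − ps = 6.)
The less price-elastic side of the market bears the larger share of a per-unit tax.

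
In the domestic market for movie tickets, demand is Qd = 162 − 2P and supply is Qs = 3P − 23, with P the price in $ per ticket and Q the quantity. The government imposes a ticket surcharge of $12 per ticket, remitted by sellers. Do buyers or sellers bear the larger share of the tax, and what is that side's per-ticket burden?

Buyers bear the larger share: $7.2 per ticket.

Before the tax: set 162 − 2P = 3P − 23 → P* = $37, Q* = 88.
With the tax collected from sellers, supply shifts: Qs = 3(P − 12) − 23.
Solving gives Q = 73.6 with buyers paying $44.2 and sellers receiving $32.2 (the $12 wedge).
Per-ticket burden: buyers $7.2, sellers $4.8.
Buyers take the larger share because demand is less price-elastic here (demand slope 2 vs supply slope 3).
The less price-elastic side of the market bears the larger share of a per-unit tax.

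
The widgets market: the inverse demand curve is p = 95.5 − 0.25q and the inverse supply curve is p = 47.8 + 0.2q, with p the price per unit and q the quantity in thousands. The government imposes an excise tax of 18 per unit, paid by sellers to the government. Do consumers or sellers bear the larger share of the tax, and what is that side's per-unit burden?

Rewrite in direct form: qd = 382 − 4p and qs = 5p − 239.
Without the tax, 382 − 4p = 5p − 239 gives 9p = 621, so p* = 69 and q* = 106.
With the tax collected from sellers, supply shifts: qs = 5(p − 18) − 239.
Solving gives q = 66 with consumers paying 79 and sellers receiving 61 (the 18 wedge).
Per-unit burden: consumers 10, sellers 8.
Consumers take the larger share because demand is less price-elastic here (demand slope 4 vs supply slope 5).
The less price-elastic side of the market bears the larger share of a per-unit tax.

Consumers bear the larger share: 10 per unit.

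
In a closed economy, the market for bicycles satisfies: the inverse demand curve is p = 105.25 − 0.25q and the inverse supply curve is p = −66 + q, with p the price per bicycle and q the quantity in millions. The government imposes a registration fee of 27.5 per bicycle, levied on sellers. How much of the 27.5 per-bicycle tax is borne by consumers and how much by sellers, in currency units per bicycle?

Rewrite in direct form: qd = 421 − 4p and qs = p + 66.
Before the tax: set 421 − 4p = p + 66 → p* = 71, q* = 137.
With the tax collected from sellers, supply shifts: qs = (p − 27.5) + 66.
Solving gives q = 115 with consumers paying 76.5 and sellers receiving 49 (the 27.5 wedge).
Burden on consumers: 5.5; on sellers: 22. (They sum to 27.5.)
The less price-elastic side of the market bears the larger share of a per-unit tax.

Consumers bear 5.5 per bicycle; sellers bear 22 per bicycle.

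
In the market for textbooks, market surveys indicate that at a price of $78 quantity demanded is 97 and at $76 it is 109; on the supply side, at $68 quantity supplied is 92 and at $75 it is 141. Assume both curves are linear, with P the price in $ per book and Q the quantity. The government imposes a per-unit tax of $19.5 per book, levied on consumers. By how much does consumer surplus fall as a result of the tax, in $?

Consumer surplus falls by $1002.75.

Demand slope: (109 − 97)/(76 − 78) = -6, so Qd = 565 − 6P.
Supply slope: (141 − 92)/(75 − 68) = 7, so Qs = 7P − 384.
Before the tax: set 565 − 6P = 7P − 384 → P* = $73, Q* = 127.
With the tax collected from consumers, demand (in seller-price terms) shifts: Qd = 565 − 6(P + 19.5).
Solving gives Q = 64 with consumers paying $83.5 and suppliers receiving $64 (the $19.5 wedge).
ΔCS is the trapezoid between Q = 64 and Q = 127 of height $10.5: ½ · (127 + 64) · 10.5 = $1002.75.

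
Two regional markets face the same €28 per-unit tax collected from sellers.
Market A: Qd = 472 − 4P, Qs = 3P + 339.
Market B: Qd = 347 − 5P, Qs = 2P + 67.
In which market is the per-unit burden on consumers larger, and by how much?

Market A, by €4.

Market A: pre-tax P* = €19, Q* = 396; post-tax Q = 348; per-unit burden on consumers = €12.
Market B: pre-tax P* = €40, Q* = 147; post-tax Q = 107; per-unit burden on consumers = €8.
Difference: €12 vs €8 → market A is larger by €4.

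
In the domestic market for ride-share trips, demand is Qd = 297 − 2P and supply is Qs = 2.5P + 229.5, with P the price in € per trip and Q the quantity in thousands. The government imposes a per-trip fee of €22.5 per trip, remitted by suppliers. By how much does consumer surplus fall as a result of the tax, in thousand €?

Consumer surplus falls by €3181.25 thousand.

Without the tax, 297 − 2P = 2.5P + 229.5 gives 4.5P = 67.5, so P* = €15 and Q* = 267.
With the tax collected from suppliers, supply shifts: Qs = 2.5(P − 22.5) + 229.5.
New equilibrium: consumers pay €27.5, suppliers receive €5, Q = 242. (Wedge: Pb − Ps = 22.5.)
ΔCS is the trapezoid between Q = 242 and Q = 267 of height €12.5: ½ · (267 + 242) · 12.5 = €3181.25.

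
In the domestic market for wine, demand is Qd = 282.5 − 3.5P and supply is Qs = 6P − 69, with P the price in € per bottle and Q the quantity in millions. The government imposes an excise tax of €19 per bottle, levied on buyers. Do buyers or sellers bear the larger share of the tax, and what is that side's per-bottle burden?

Buyers bear the larger share: €12 per bottle.

Without the tax, 282.5 − 3.5P = 6P − 69 gives 9.5P = 351.5, so P* = €37 and Q* = 153.
With the tax collected from buyers, demand (in seller-price terms) shifts: Qd = 282.5 − 3.5(P + 19).
Solving gives Q = 111 with buyers paying €49 and sellers receiving €30 (the €19 wedge).
Per-bottle burden: buyers €12, sellers €7.
Buyers take the larger share because demand is less price-elastic here (demand slope 3.5 vs supply slope 6).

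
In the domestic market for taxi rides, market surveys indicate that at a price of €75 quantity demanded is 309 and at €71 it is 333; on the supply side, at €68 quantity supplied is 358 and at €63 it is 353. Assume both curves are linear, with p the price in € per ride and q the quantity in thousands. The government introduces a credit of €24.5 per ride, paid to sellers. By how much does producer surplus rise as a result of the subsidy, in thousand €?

Demand slope: (333 − 309)/(71 − 75) = -6, so qd = 759 − 6p.
Supply slope: (353 − 358)/(63 − 68) = 1, so qs = p + 290.
Without the subsidy, 759 − 6p = p + 290 gives 7p = 469, so p* = €67 and q* = 357.
With a per-unit subsidy paid to sellers, each receives p + 24.5 per unit sold, so supply becomes qs = (p + 24.5) + 290.
Solving gives q = 378 with consumers paying €63.5 and sellers receiving €88 (the €24.5 wedge).
ΔPS is the trapezoid between Q = 378 and Q = 357 of height €21: ½ · (357 + 378) · 21 = €7717.5.

Producer surplus rises by €7717.5 thousand.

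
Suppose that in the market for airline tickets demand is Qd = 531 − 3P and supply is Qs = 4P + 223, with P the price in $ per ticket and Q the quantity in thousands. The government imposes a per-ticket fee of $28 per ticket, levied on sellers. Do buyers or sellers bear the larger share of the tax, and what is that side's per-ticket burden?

Without the tax, 531 − 3P = 4P + 223 gives 7P = 308, so P* = $44 and Q* = 399.
With the tax collected from sellers, supply shifts: Qs = 4(P − 28) + 223.
Solving gives Q = 351 with buyers paying $60 and sellers receiving $32 (the $28 wedge).
Per-ticket burden: buyers $16, sellers $12.
Buyers take the larger share because demand is less price-elastic here (demand slope 3 vs supply slope 4).

Buyers bear the larger share: $16 per ticket.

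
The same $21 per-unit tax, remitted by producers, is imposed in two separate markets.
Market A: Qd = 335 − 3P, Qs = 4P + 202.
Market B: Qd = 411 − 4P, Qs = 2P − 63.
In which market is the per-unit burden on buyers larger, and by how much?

Market A: pre-tax P* = $19, Q* = 278; post-tax Q = 242; per-unit burden on buyers = $12.
Market B: pre-tax P* = $79, Q* = 95; post-tax Q = 67; per-unit burden on buyers = $7.
Difference: $12 vs $7 → market A is larger by $5.

Market A, by $5.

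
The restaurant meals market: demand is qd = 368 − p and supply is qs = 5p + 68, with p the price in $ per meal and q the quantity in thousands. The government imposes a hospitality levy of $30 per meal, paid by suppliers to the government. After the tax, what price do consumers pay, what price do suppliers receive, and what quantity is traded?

Consumers pay $75; suppliers receive $45; quantity = 293.

Without the tax, 368 − p = 5p + 68 gives 6p = 300, so p* = $50 and q* = 318.
With the tax collected from suppliers, supply shifts: qs = 5(p − 30) + 68.
Solving gives q = 293 with consumers paying $75 and suppliers receiving $45 (the $30 wedge).
The less price-elastic side of the market bears the larger share of a per-unit tax.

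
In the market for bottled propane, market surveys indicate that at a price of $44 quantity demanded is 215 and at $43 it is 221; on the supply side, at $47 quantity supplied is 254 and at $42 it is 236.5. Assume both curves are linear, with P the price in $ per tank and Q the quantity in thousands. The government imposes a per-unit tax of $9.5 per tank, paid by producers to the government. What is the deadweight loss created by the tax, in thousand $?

Deadweight loss = $99.75 thousand.

Demand slope: (221 − 215)/(43 − 44) = -6, so Qd = 479 − 6P.
Supply slope: (236.5 − 254)/(42 − 47) = 3.5, so Qs = 3.5P + 89.5.
Before the tax: set 479 − 6P = 3.5P + 89.5 → P* = $41, Q* = 233.
With the tax collected from producers, supply shifts: Qs = 3.5(P − 9.5) + 89.5.
New equilibrium: buyers pay $44.5, producers receive $35, Q = 212. (Wedge: Pb − Ps = 9.5.)
Quantity falls by |ΔQ| = |233 − 212| = 21.
DWL = ½ · t · |ΔQ| = ½ · 9.5 · 21 = $99.75.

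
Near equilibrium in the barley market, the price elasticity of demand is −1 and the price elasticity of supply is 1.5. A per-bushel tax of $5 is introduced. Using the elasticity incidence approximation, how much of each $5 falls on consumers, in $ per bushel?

Consumers bear ≈ $3 per bushel.

Incidence ratio: consumers' share ≈ εs / (εs + |εd|) = 1.5 / (1.5 + 1) = 0.6.
So consumers bear ≈ 0.6 × $5 = $3; sellers bear $2.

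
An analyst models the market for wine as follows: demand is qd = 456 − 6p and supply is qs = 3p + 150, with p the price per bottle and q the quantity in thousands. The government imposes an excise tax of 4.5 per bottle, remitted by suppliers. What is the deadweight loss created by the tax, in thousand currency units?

Without the tax, 456 − 6p = 3p + 150 gives 9p = 306, so p* = 34 and q* = 252.
With the tax collected from suppliers, supply shifts: qs = 3(p − 4.5) + 150.
Solving gives q = 243 with buyers paying 35.5 and suppliers receiving 31 (the 4.5 wedge).
Quantity falls by |ΔQ| = |252 − 243| = 9.
DWL = ½ · t · |ΔQ| = ½ · 4.5 · 9 = 20.25.

Deadweight loss = 20.25 thousand.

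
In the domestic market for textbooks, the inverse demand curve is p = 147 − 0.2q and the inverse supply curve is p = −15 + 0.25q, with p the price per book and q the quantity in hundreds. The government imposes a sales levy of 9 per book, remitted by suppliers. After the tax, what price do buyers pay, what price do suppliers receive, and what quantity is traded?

Buyers pay 79; suppliers receive 70; quantity = 340.

Inverting to q(p) form: qd = 735 − 5p; qs = 4p + 60.
Before the tax: set 735 − 5p = 4p + 60 → p* = 75, q* = 360.
With the tax collected from suppliers, supply shifts: qs = 4(p − 9) + 60.
New equilibrium: buyers pay 79, suppliers receive 70, q = 340. (Wedge: pb − ps = 9.)
The less price-elastic side of the market bears the larger share of a per-unit tax.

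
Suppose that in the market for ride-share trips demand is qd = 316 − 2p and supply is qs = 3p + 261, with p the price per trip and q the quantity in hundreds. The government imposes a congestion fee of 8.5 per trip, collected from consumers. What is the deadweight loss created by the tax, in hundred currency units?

Deadweight loss = 43.35 hundred.

Before the tax: set 316 − 2p = 3p + 261 → p* = 11, q* = 294.
With the tax collected from consumers, demand (in seller-price terms) shifts: qd = 316 − 2(p + 8.5).
Solving gives q = 283.8 with consumers paying 16.1 and suppliers receiving 7.6 (the 8.5 wedge).
Quantity falls by |ΔQ| = |294 − 283.8| = 10.2.
DWL = ½ · t · |ΔQ| = ½ · 8.5 · 10.2 = 43.35.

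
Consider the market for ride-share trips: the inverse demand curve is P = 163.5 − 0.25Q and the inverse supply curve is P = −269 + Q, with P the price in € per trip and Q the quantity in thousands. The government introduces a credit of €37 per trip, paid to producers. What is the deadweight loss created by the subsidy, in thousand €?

Deadweight loss = €547.6 thousand.

Rewrite in direct form: Qd = 654 − 4P and Qs = P + 269.
Without the subsidy, 654 − 4P = P + 269 gives 5P = 385, so P* = €77 and Q* = 346.
With a per-unit subsidy paid to producers, each receives P + 37 per unit sold, so supply becomes Qs = (P + 37) + 269.
New equilibrium: consumers pay €69.6, producers receive €106.6, Q = 375.6. (Wedge: Pb − Ps = −37.)
Quantity rises by |ΔQ| = |346 − 375.6| = 29.6.
DWL = ½ · t · |ΔQ| = ½ · 37 · 29.6 = €547.6.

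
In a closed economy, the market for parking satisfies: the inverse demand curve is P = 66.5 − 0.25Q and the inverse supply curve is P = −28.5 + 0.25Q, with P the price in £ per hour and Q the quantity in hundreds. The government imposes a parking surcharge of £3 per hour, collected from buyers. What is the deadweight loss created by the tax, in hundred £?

Deadweight loss = £9 hundred.

Rewrite in direct form: Qd = 266 − 4P and Qs = 4P + 114.
Before the tax: set 266 − 4P = 4P + 114 → P* = £19, Q* = 190.
With the tax collected from buyers, demand (in seller-price terms) shifts: Qd = 266 − 4(P + 3).
New equilibrium: buyers pay £20.5, sellers receive £17.5, Q = 184. (Wedge: Pb − Ps = 3.)
Quantity falls by |ΔQ| = |190 − 184| = 6.
DWL = ½ · t · |ΔQ| = ½ · 3 · 6 = £9.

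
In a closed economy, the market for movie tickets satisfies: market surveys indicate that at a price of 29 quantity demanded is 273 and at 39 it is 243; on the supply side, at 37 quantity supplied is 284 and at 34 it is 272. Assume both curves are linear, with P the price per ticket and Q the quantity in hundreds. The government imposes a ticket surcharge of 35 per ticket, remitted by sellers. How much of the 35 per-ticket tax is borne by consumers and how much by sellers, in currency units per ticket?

Consumers bear 20 per ticket; sellers bear 15 per ticket.

Demand slope: (243 − 273)/(39 − 29) = -3, so Qd = 360 − 3P.
Supply slope: (272 − 284)/(34 − 37) = 4, so Qs = 4P + 136.
Without the tax, 360 − 3P = 4P + 136 gives 7P = 224, so P* = 32 and Q* = 264.
With the tax collected from sellers, supply shifts: Qs = 4(P − 35) + 136.
New equilibrium: consumers pay 52, sellers receive 17, Q = 204. (Wedge: Pb − Ps = 35.)
Burden on consumers: 20; on sellers: 15. (They sum to 35.)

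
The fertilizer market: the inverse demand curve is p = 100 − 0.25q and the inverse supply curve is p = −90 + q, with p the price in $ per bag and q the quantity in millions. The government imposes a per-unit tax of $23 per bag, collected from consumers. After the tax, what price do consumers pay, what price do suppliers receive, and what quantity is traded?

Consumers pay $66.6; suppliers receive $43.6; quantity = 133.6.

Inverting to q(p) form: qd = 400 − 4p; qs = p + 90.
Without the tax, 400 − 4p = p + 90 gives 5p = 310, so p* = $62 and q* = 152.
With the tax collected from consumers, demand (in seller-price terms) shifts: qd = 400 − 4(p + 23).
New equilibrium: consumers pay $66.6, suppliers receive $43.6, q = 133.6. (Wedge: pb − ps = 23.)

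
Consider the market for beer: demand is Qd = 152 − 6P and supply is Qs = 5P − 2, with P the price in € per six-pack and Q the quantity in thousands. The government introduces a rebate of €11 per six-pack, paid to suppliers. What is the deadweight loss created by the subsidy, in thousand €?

Without the subsidy, 152 − 6P = 5P − 2 gives 11P = 154, so P* = €14 and Q* = 68.
With a per-unit subsidy paid to suppliers, each receives P + 11 per unit sold, so supply becomes Qs = 5(P + 11) − 2.
New equilibrium: consumers pay €9, suppliers receive €20, Q = 98. (Wedge: Pb − Ps = −11.)
Quantity rises by |ΔQ| = |68 − 98| = 30.
DWL = ½ · t · |ΔQ| = ½ · 11 · 30 = €165.

Deadweight loss = €165 thousand.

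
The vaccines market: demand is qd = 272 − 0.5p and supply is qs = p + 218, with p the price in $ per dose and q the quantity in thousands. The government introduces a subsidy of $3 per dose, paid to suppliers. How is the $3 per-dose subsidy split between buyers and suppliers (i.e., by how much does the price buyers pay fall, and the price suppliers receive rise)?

Buyers gain $2 per dose; suppliers gain $1 per dose.

Without the subsidy, 272 − 0.5p = p + 218 gives 1.5p = 54, so p* = $36 and q* = 254.
With a per-unit subsidy paid to suppliers, each receives p + 3 per unit sold, so supply becomes qs = (p + 3) + 218.
Solving gives q = 255 with buyers paying $34 and suppliers receiving $37 (the $3 wedge).
Gain to buyers: $2; to suppliers: $1. (They sum to $3.)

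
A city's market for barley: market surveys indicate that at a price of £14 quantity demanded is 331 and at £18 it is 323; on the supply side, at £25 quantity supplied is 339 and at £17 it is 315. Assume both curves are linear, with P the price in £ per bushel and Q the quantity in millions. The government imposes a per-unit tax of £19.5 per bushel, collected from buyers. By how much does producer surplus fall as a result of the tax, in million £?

Producer surplus falls by £2412.54 million.

Demand slope: (323 − 331)/(18 − 14) = -2, so Qd = 359 − 2P.
Supply slope: (315 − 339)/(17 − 25) = 3, so Qs = 3P + 264.
Without the tax, 359 − 2P = 3P + 264 gives 5P = 95, so P* = £19 and Q* = 321.
With the tax collected from buyers, demand (in seller-price terms) shifts: Qd = 359 − 2(P + 19.5).
Solving gives Q = 297.6 with buyers paying £30.7 and sellers receiving £11.2 (the £19.5 wedge).
ΔPS is the trapezoid between Q = 297.6 and Q = 321 of height £7.8: ½ · (321 + 297.6) · 7.8 = £2412.54.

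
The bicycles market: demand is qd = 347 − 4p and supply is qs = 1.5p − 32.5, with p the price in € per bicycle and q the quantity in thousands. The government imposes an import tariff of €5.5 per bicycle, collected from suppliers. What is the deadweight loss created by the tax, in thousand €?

Deadweight loss = €16.5 thousand.

Without the tax, 347 − 4p = 1.5p − 32.5 gives 5.5p = 379.5, so p* = €69 and q* = 71.
With the tax collected from suppliers, supply shifts: qs = 1.5(p − 5.5) − 32.5.
Solving gives q = 65 with buyers paying €70.5 and suppliers receiving €65 (the €5.5 wedge).
Quantity falls by |ΔQ| = |71 − 65| = 6.
DWL = ½ · t · |ΔQ| = ½ · 5.5 · 6 = €16.5.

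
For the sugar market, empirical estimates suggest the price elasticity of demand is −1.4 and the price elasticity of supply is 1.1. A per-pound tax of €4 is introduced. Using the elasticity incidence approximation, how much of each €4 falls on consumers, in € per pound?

Incidence ratio: consumers' share ≈ εs / (εs + |εd|) = 1.1 / (1.1 + 1.4) = 0.44.
So consumers bear ≈ 0.44 × €4 = €1.76; sellers bear €2.24.

Consumers bear ≈ €1.76 per pound.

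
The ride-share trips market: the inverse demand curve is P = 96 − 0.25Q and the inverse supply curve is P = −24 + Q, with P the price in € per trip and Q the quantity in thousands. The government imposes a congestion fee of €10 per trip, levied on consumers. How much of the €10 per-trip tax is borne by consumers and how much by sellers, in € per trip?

Rewrite in direct form: Qd = 384 − 4P and Qs = P + 24.
Before the tax: set 384 − 4P = P + 24 → P* = €72, Q* = 96.
With the tax collected from consumers, demand (in seller-price terms) shifts: Qd = 384 − 4(P + 10).
Solving gives Q = 88 with consumers paying €74 and sellers receiving €64 (the €10 wedge).
Burden on consumers: €2; on sellers: €8. (They sum to €10.)

Consumers bear €2 per trip; sellers bear €8 per trip.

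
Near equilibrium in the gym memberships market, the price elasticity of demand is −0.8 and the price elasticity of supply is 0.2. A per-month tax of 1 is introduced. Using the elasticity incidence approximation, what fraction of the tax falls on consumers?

Consumers' share ≈ 0.2.

Incidence ratio: consumers' share ≈ εs / (εs + |εd|) = 0.2 / (0.2 + 0.8) = 0.2.
Supply is the less elastic side, so consumers bear the smaller share.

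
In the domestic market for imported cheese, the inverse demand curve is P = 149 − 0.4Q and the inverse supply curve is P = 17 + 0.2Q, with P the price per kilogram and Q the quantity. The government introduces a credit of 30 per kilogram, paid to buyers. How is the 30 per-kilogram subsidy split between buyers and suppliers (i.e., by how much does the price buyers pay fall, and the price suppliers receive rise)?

Rewrite in direct form: Qd = 372.5 − 2.5P and Qs = 5P − 85.
Without the subsidy, 372.5 − 2.5P = 5P − 85 gives 7.5P = 457.5, so P* = 61 and Q* = 220.
With a per-unit subsidy paid to buyers, each effectively pays P − 30, so demand becomes Qd = 372.5 − 2.5(P − 30).
New equilibrium: buyers pay 41, suppliers receive 71, Q = 270. (Wedge: Pb − Ps = −30.)
Gain to buyers: 20; to suppliers: 10. (They sum to 30.)

Buyers gain 20 per kilogram; suppliers gain 10 per kilogram.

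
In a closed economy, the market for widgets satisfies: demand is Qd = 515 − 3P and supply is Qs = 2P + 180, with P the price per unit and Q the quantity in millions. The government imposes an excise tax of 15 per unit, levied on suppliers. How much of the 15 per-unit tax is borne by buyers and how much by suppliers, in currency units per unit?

Without the tax, 515 − 3P = 2P + 180 gives 5P = 335, so P* = 67 and Q* = 314.
With the tax collected from suppliers, supply shifts: Qs = 2(P − 15) + 180.
Solving gives Q = 296 with buyers paying 73 and suppliers receiving 58 (the 15 wedge).
Burden on buyers: 6; on suppliers: 9. (They sum to 15.)

Buyers bear 6 per unit; suppliers bear 9 per unit.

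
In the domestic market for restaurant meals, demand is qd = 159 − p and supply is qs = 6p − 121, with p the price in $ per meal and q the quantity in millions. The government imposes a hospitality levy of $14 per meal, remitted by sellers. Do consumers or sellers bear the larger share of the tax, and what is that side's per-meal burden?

Consumers bear the larger share: $12 per meal.

Without the tax, 159 − p = 6p − 121 gives 7p = 280, so p* = $40 and q* = 119.
With the tax collected from sellers, supply shifts: qs = 6(p − 14) − 121.
New equilibrium: consumers pay $52, sellers receive $38, q = 107. (Wedge: pb − ps = 14.)
Per-meal burden: consumers $12, sellers $2.
Consumers take the larger share because demand is less price-elastic here (demand slope 1 vs supply slope 6).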